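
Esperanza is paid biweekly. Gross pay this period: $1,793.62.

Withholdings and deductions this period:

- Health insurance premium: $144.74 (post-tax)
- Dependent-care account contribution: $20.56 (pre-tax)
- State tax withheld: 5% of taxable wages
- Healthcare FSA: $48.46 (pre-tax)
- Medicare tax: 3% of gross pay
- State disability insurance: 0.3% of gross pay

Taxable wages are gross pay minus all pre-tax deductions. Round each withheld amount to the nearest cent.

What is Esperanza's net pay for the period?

$1,434.44

Dependent-care account contribution: $20.56
Healthcare FSA: $48.46
Pre-tax total = $20.56 + $48.46 = $69.02
Taxable wages = $1,793.62 − $69.02 = $1,724.60
State tax withheld: $1,724.60 × 0.05 = $86.23
Medicare tax: $1,793.62 × 0.03 = $53.81
State disability insurance: $1,793.62 × 0.003 = $5.38
Health insurance premium: $144.74
Total deductions = $20.56 + $48.46 + $86.23 + $53.81 + $5.38 + $144.74 = $359.18
Net pay = $1,793.62 − $359.18 = $1,434.44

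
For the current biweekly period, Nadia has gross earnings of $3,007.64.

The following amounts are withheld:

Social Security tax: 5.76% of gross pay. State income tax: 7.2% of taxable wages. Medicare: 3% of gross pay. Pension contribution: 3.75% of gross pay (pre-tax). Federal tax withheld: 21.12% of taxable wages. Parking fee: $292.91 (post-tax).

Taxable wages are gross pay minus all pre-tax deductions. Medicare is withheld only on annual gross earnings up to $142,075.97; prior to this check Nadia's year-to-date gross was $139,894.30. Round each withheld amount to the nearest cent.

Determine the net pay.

$1,543.43

Pension contribution: $3,007.64 × 0.0375 = $112.79
Taxable wages = $3,007.64 − $112.79 = $2,894.85
State income tax: $2,894.85 × 0.072 = $208.43
Federal tax withheld: $2,894.85 × 0.2112 = $611.39
Medicare: only $142,075.97 − $139,894.30 = $2,181.67 of this check is subject → $2,181.67 × 0.03 = $65.45
Social Security tax: $3,007.64 × 0.0576 = $173.24
Parking fee: $292.91
Total deductions = $112.79 + $208.43 + $611.39 + $65.45 + $173.24 + $292.91 = $1,464.21
Net pay = $3,007.64 − $1,464.21 = $1,543.43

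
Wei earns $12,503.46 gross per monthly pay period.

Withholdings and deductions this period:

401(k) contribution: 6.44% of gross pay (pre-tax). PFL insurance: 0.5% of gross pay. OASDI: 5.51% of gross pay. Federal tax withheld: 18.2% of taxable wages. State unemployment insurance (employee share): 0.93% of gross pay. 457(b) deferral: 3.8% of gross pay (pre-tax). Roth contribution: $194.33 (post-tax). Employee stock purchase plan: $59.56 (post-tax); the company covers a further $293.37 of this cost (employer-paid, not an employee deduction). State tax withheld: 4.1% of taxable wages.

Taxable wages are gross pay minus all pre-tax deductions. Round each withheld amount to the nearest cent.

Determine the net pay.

$7,598.72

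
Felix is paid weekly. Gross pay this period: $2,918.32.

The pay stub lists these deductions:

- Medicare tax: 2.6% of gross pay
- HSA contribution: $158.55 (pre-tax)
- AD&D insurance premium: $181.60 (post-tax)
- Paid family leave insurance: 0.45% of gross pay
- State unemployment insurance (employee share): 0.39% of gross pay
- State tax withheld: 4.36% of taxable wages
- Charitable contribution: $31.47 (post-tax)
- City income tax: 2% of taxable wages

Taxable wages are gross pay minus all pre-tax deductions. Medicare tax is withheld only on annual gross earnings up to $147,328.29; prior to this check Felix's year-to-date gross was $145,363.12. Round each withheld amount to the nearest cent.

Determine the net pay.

$2,295.57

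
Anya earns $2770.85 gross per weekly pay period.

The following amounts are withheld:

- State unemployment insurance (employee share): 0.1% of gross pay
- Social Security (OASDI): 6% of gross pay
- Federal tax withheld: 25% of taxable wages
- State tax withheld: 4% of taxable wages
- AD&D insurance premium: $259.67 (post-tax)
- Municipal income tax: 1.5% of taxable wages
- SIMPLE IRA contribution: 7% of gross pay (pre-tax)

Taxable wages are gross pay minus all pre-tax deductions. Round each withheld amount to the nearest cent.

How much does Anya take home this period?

SIMPLE IRA contribution: $2770.85 × 0.07 = $193.96
Taxable wages = $2770.85 − $193.96 = $2576.89
State tax withheld: $2576.89 × 0.04 = $103.08
Federal tax withheld: $2576.89 × 0.25 = $644.22
Municipal income tax: $2576.89 × 0.015 = $38.65
Social Security (OASDI): $2770.85 × 0.06 = $166.25
State unemployment insurance (employee share): $2770.85 × 0.001 = $2.77
AD&D insurance premium: $259.67
Total deductions = $193.96 + $103.08 + $644.22 + $38.65 + $166.25 + $2.77 + $259.67 = $1408.60
Net pay = $2770.85 − $1408.60 = $1362.25

$1362.25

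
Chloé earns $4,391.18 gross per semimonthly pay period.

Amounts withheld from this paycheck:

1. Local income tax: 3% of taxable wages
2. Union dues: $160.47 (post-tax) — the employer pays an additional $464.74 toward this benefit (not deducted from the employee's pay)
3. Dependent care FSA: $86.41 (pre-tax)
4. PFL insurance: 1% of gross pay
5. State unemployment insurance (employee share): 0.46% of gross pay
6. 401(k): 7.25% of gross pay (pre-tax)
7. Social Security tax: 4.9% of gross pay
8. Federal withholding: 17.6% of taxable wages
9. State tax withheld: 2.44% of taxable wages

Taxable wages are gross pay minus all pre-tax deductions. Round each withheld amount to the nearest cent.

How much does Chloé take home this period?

$2,628.19

Dependent care FSA: $86.41
401(k): $4,391.18 × 0.0725 = $318.36
Pre-tax total = $86.41 + $318.36 = $404.77
Taxable wages = $4,391.18 − $404.77 = $3,986.41
State tax withheld: $3,986.41 × 0.0244 = $97.27
Local income tax: $3,986.41 × 0.03 = $119.59
Federal withholding: $3,986.41 × 0.176 = $701.61
Social Security tax: $4,391.18 × 0.049 = $215.17
PFL insurance: $4,391.18 × 0.01 = $43.91
State unemployment insurance (employee share): $4,391.18 × 0.0046 = $20.20
Union dues: $160.47
(Employer's $464.74 toward union dues is not withheld from the employee.)
Total deductions = $86.41 + $318.36 + $97.27 + $119.59 + $701.61 + $215.17 + $43.91 + $20.20 + $160.47 = $1,762.99
Net pay = $4,391.18 − $1,762.99 = $2,628.19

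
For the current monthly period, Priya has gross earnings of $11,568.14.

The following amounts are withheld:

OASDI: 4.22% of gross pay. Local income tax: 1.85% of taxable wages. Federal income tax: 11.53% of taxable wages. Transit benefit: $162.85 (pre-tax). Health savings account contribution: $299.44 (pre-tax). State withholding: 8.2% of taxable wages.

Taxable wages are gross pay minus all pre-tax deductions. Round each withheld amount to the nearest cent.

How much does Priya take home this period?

Health savings account contribution: $299.44
Transit benefit: $162.85
Pre-tax total = $299.44 + $162.85 = $462.29
Taxable wages = $11,568.14 − $462.29 = $11,105.85
Federal income tax: $11,105.85 × 0.1153 = $1,280.50
State withholding: $11,105.85 × 0.082 = $910.68
Local income tax: $11,105.85 × 0.0185 = $205.46
OASDI: $11,568.14 × 0.0422 = $488.18
Total deductions = $299.44 + $162.85 + $1,280.50 + $910.68 + $205.46 + $488.18 = $3,347.11
Net pay = $11,568.14 − $3,347.11 = $8,221.03

$8,221.03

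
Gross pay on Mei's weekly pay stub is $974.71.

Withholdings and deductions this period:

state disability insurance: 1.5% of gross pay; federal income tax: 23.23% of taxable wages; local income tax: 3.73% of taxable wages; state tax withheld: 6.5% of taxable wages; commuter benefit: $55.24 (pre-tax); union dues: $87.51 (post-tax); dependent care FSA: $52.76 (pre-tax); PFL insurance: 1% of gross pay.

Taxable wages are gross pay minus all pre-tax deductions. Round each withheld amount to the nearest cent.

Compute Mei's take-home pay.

$464.82

Dependent care FSA: $52.76
Commuter benefit: $55.24
Pre-tax total = $52.76 + $55.24 = $108.00
Taxable wages = $974.71 − $108.00 = $866.71
State tax withheld: $866.71 × 0.065 = $56.34
Federal income tax: $866.71 × 0.2323 = $201.34
Local income tax: $866.71 × 0.0373 = $32.33
PFL insurance: $974.71 × 0.01 = $9.75
State disability insurance: $974.71 × 0.015 = $14.62
Union dues: $87.51
Total deductions = $52.76 + $55.24 + $56.34 + $201.34 + $32.33 + $9.75 + $14.62 + $87.51 = $509.89
Net pay = $974.71 − $509.89 = $464.82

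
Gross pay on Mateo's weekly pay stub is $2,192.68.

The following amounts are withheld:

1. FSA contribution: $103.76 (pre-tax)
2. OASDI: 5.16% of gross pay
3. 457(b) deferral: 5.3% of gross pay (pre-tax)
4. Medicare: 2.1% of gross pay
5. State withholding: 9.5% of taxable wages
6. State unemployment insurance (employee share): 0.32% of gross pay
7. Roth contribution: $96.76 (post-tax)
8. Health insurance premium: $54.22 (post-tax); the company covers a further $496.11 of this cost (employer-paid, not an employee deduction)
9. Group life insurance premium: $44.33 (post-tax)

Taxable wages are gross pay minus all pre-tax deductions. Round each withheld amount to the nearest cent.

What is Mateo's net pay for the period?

$1,423.78

FSA contribution: $103.76
457(b) deferral: $2,192.68 × 0.053 = $116.21
Pre-tax total = $103.76 + $116.21 = $219.97
Taxable wages = $2,192.68 − $219.97 = $1,972.71
State withholding: $1,972.71 × 0.095 = $187.41
State unemployment insurance (employee share): $2,192.68 × 0.0032 = $7.02
Medicare: $2,192.68 × 0.021 = $46.05
OASDI: $2,192.68 × 0.0516 = $113.14
Health insurance premium: $54.22
Roth contribution: $96.76
Group life insurance premium: $44.33
(Employer's $496.11 toward health insurance premium is not withheld from the employee.)
Total deductions = $103.76 + $116.21 + $187.41 + $7.02 + $46.05 + $113.14 + $54.22 + $96.76 + $44.33 = $768.90
Net pay = $2,192.68 − $768.90 = $1,423.78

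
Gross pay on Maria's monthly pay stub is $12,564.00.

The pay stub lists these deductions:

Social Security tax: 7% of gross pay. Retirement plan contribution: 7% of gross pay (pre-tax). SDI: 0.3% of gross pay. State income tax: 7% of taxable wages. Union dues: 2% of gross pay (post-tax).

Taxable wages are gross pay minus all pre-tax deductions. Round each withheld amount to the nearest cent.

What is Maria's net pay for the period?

Retirement plan contribution: $12,564.00 × 0.07 = $879.48
Taxable wages = $12,564.00 − $879.48 = $11,684.52
State income tax: $11,684.52 × 0.07 = $817.92
SDI: $12,564.00 × 0.003 = $37.69
Social Security tax: $12,564.00 × 0.07 = $879.48
Union dues: $12,564.00 × 0.02 = $251.28
Total deductions = $879.48 + $817.92 + $37.69 + $879.48 + $251.28 = $2,865.85
Net pay = $12,564.00 − $2,865.85 = $9,698.15

$9,698.15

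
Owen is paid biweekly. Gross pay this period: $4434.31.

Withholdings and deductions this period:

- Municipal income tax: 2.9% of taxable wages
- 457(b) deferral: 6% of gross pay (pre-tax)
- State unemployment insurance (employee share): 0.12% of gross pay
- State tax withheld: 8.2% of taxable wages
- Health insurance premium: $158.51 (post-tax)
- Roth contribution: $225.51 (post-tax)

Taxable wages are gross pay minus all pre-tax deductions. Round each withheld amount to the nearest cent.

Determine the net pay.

457(b) deferral: $4434.31 × 0.06 = $266.06
Taxable wages = $4434.31 − $266.06 = $4168.25
State tax withheld: $4168.25 × 0.082 = $341.80
Municipal income tax: $4168.25 × 0.029 = $120.88
State unemployment insurance (employee share): $4434.31 × 0.0012 = $5.32
Roth contribution: $225.51
Health insurance premium: $158.51
Total deductions = $266.06 + $341.80 + $120.88 + $5.32 + $225.51 + $158.51 = $1118.08
Net pay = $4434.31 − $1118.08 = $3316.23

$3316.23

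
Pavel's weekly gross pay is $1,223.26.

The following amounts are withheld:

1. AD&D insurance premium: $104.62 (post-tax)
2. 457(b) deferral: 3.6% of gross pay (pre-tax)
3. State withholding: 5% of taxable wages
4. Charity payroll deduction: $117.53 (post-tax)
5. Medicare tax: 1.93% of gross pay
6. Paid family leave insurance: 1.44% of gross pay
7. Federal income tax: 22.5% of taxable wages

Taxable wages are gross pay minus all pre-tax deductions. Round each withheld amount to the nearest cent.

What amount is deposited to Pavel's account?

457(b) deferral: $1,223.26 × 0.036 = $44.04
Taxable wages = $1,223.26 − $44.04 = $1,179.22
State withholding: $1,179.22 × 0.05 = $58.96
Federal income tax: $1,179.22 × 0.225 = $265.32
Paid family leave insurance: $1,223.26 × 0.0144 = $17.61
Medicare tax: $1,223.26 × 0.0193 = $23.61
AD&D insurance premium: $104.62
Charity payroll deduction: $117.53
Total deductions = $44.04 + $58.96 + $265.32 + $17.61 + $23.61 + $104.62 + $117.53 = $631.69
Net pay = $1,223.26 − $631.69 = $591.57

$591.57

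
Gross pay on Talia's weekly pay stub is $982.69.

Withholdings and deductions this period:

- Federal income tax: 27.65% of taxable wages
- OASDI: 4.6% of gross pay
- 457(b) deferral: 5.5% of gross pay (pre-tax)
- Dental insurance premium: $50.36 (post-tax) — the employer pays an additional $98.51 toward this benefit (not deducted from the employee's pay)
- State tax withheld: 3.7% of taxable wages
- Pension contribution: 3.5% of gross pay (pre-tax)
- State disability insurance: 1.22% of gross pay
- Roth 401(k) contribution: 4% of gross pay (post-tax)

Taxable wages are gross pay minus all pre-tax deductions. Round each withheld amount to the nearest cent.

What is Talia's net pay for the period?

$467.04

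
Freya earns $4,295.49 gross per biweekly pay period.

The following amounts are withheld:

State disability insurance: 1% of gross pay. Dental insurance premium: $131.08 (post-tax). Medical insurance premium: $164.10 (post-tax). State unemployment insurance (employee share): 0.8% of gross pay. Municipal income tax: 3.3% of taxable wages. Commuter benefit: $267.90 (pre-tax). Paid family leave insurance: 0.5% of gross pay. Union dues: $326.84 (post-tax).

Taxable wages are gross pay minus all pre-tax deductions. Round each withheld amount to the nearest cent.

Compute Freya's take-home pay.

$3,173.87

Commuter benefit: $267.90
Taxable wages = $4,295.49 − $267.90 = $4,027.59
Municipal income tax: $4,027.59 × 0.033 = $132.91
Paid family leave insurance: $4,295.49 × 0.005 = $21.48
State disability insurance: $4,295.49 × 0.01 = $42.95
State unemployment insurance (employee share): $4,295.49 × 0.008 = $34.36
Union dues: $326.84
Dental insurance premium: $131.08
Medical insurance premium: $164.10
Total deductions = $267.90 + $132.91 + $21.48 + $42.95 + $34.36 + $326.84 + $131.08 + $164.10 = $1,121.62
Net pay = $4,295.49 − $1,121.62 = $3,173.87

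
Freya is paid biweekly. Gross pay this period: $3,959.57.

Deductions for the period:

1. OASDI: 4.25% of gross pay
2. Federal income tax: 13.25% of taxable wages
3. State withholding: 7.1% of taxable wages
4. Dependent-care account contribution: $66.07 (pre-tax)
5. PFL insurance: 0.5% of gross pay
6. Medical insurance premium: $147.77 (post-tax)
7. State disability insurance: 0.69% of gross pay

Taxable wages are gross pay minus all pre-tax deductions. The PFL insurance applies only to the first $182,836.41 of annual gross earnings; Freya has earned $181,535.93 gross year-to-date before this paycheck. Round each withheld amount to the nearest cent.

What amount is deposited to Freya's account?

Dependent-care account contribution: $66.07
Taxable wages = $3,959.57 − $66.07 = $3,893.50
Federal income tax: $3,893.50 × 0.1325 = $515.89
State withholding: $3,893.50 × 0.071 = $276.44
PFL insurance: only $182,836.41 − $181,535.93 = $1,300.48 of this check is subject → $1,300.48 × 0.005 = $6.50
State disability insurance: $3,959.57 × 0.0069 = $27.32
OASDI: $3,959.57 × 0.0425 = $168.28
Medical insurance premium: $147.77
Total deductions = $66.07 + $515.89 + $276.44 + $6.50 + $27.32 + $168.28 + $147.77 = $1,208.27
Net pay = $3,959.57 − $1,208.27 = $2,751.30

$2,751.30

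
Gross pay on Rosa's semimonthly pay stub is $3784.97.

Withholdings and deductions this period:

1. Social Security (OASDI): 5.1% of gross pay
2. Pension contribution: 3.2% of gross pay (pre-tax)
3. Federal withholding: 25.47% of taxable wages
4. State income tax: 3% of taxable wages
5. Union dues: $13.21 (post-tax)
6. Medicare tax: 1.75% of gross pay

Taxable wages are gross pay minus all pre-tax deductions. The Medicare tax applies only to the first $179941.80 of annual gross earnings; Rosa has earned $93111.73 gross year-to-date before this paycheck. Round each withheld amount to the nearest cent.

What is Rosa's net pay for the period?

$2348.27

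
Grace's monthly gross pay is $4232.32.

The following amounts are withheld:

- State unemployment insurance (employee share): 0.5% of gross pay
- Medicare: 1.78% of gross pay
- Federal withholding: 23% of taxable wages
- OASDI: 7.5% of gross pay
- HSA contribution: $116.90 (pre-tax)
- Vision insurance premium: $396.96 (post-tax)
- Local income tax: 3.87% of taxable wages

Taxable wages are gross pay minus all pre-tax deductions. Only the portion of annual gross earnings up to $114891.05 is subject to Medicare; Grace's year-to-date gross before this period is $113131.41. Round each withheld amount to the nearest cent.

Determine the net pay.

$2242.74

HSA contribution: $116.90
Taxable wages = $4232.32 − $116.90 = $4115.42
Local income tax: $4115.42 × 0.0387 = $159.27
Federal withholding: $4115.42 × 0.23 = $946.55
OASDI: $4232.32 × 0.075 = $317.42
State unemployment insurance (employee share): $4232.32 × 0.005 = $21.16
Medicare: only $114891.05 − $113131.41 = $1759.64 of this check is subject → $1759.64 × 0.0178 = $31.32
Vision insurance premium: $396.96
Total deductions = $116.90 + $159.27 + $946.55 + $317.42 + $21.16 + $31.32 + $396.96 = $1989.58
Net pay = $4232.32 − $1989.58 = $2242.74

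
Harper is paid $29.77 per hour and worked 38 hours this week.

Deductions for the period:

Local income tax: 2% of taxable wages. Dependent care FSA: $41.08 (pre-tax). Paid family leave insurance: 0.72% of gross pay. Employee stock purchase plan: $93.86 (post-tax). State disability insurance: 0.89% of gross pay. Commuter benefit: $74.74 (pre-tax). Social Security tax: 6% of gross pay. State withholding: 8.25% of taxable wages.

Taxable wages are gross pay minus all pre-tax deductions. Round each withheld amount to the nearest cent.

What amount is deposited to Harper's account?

$731.40

Gross pay: 38 × $29.77 = $1131.26
Dependent care FSA: $41.08
Commuter benefit: $74.74
Pre-tax total = $41.08 + $74.74 = $115.82
Taxable wages = $1131.26 − $115.82 = $1015.44
Local income tax: $1015.44 × 0.02 = $20.31
State withholding: $1015.44 × 0.0825 = $83.77
Paid family leave insurance: $1131.26 × 0.0072 = $8.15
Social Security tax: $1131.26 × 0.06 = $67.88
State disability insurance: $1131.26 × 0.0089 = $10.07
Employee stock purchase plan: $93.86
Total deductions = $41.08 + $74.74 + $20.31 + $83.77 + $8.15 + $67.88 + $10.07 + $93.86 = $399.86
Net pay = $1131.26 − $399.86 = $731.40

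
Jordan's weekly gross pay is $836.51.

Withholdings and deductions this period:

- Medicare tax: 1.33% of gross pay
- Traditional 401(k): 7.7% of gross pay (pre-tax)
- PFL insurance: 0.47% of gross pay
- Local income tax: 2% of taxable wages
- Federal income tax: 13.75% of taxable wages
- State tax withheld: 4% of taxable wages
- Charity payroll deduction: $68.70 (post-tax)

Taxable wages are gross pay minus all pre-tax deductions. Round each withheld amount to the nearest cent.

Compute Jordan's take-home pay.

$535.86

Traditional 401(k): $836.51 × 0.077 = $64.41
Taxable wages = $836.51 − $64.41 = $772.10
State tax withheld: $772.10 × 0.04 = $30.88
Federal income tax: $772.10 × 0.1375 = $106.16
Local income tax: $772.10 × 0.02 = $15.44
Medicare tax: $836.51 × 0.0133 = $11.13
PFL insurance: $836.51 × 0.0047 = $3.93
Charity payroll deduction: $68.70
Total deductions = $64.41 + $30.88 + $106.16 + $15.44 + $11.13 + $3.93 + $68.70 = $300.65
Net pay = $836.51 − $300.65 = $535.86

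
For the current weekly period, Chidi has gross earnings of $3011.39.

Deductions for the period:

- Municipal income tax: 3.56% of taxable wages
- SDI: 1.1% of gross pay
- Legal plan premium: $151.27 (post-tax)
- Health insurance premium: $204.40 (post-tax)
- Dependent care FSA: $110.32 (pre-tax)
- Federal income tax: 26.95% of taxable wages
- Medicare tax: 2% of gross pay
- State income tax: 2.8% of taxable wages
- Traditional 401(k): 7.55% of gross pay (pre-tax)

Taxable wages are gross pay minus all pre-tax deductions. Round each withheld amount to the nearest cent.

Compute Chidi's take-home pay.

Dependent care FSA: $110.32
Traditional 401(k): $3011.39 × 0.0755 = $227.36
Pre-tax total = $110.32 + $227.36 = $337.68
Taxable wages = $3011.39 − $337.68 = $2673.71
Municipal income tax: $2673.71 × 0.0356 = $95.18
State income tax: $2673.71 × 0.028 = $74.86
Federal income tax: $2673.71 × 0.2695 = $720.56
Medicare tax: $3011.39 × 0.02 = $60.23
SDI: $3011.39 × 0.011 = $33.13
Legal plan premium: $151.27
Health insurance premium: $204.40
Total deductions = $110.32 + $227.36 + $95.18 + $74.86 + $720.56 + $60.23 + $33.13 + $151.27 + $204.40 = $1677.31
Net pay = $3011.39 − $1677.31 = $1334.08

$1334.08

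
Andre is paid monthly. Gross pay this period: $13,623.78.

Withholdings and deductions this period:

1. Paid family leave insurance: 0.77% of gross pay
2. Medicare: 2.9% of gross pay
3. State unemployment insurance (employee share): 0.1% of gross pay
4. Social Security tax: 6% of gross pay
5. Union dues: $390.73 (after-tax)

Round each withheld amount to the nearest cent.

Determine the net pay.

Medicare: $13,623.78 × 0.029 = $395.09
Social Security tax: $13,623.78 × 0.06 = $817.43
State unemployment insurance (employee share): $13,623.78 × 0.001 = $13.62
Paid family leave insurance: $13,623.78 × 0.0077 = $104.90
Union dues: $390.73
Total deductions = $395.09 + $817.43 + $13.62 + $104.90 + $390.73 = $1,721.77
Net pay = $13,623.78 − $1,721.77 = $11,902.01

$11,902.01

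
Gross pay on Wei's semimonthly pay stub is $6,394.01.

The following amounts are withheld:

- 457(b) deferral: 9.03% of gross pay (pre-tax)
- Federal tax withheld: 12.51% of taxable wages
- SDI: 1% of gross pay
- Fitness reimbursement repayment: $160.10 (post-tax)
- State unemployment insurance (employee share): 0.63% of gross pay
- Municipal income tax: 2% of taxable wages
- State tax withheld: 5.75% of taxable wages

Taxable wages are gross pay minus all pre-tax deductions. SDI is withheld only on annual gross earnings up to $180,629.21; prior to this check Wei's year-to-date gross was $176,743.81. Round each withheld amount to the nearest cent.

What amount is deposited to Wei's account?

457(b) deferral: $6,394.01 × 0.0903 = $577.38
Taxable wages = $6,394.01 − $577.38 = $5,816.63
State tax withheld: $5,816.63 × 0.0575 = $334.46
Municipal income tax: $5,816.63 × 0.02 = $116.33
Federal tax withheld: $5,816.63 × 0.1251 = $727.66
SDI: only $180,629.21 − $176,743.81 = $3,885.40 of this check is subject → $3,885.40 × 0.01 = $38.85
State unemployment insurance (employee share): $6,394.01 × 0.0063 = $40.28
Fitness reimbursement repayment: $160.10
Total deductions = $577.38 + $334.46 + $116.33 + $727.66 + $38.85 + $40.28 + $160.10 = $1,995.06
Net pay = $6,394.01 − $1,995.06 = $4,398.95

$4,398.95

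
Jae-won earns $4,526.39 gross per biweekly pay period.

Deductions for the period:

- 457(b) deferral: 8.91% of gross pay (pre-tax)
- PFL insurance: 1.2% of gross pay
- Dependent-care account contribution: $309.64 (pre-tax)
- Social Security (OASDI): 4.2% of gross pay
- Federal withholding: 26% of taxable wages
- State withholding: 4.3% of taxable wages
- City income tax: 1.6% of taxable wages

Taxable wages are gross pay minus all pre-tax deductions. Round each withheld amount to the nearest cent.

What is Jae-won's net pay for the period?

$2,352.52

457(b) deferral: $4,526.39 × 0.0891 = $403.30
Dependent-care account contribution: $309.64
Pre-tax total = $403.30 + $309.64 = $712.94
Taxable wages = $4,526.39 − $712.94 = $3,813.45
State withholding: $3,813.45 × 0.043 = $163.98
City income tax: $3,813.45 × 0.016 = $61.02
Federal withholding: $3,813.45 × 0.26 = $991.50
Social Security (OASDI): $4,526.39 × 0.042 = $190.11
PFL insurance: $4,526.39 × 0.012 = $54.32
Total deductions = $403.30 + $309.64 + $163.98 + $61.02 + $991.50 + $190.11 + $54.32 = $2,173.87
Net pay = $4,526.39 − $2,173.87 = $2,352.52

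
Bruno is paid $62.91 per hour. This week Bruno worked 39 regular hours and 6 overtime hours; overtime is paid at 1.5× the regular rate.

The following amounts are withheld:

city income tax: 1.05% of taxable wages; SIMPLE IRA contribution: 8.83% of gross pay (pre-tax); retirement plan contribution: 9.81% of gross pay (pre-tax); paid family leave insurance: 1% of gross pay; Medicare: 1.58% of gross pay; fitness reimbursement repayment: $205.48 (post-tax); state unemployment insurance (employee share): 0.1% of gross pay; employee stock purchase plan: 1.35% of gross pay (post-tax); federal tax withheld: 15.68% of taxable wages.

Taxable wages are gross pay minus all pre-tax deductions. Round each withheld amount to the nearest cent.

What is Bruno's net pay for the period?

Regular pay: 39 × $62.91 = $2,453.49
Overtime pay: 6 × $62.91 × 1.5 = $566.19
Gross pay = $2,453.49 + $566.19 = $3,019.68
Retirement plan contribution: $3,019.68 × 0.0981 = $296.23
SIMPLE IRA contribution: $3,019.68 × 0.0883 = $266.64
Pre-tax total = $296.23 + $266.64 = $562.87
Taxable wages = $3,019.68 − $562.87 = $2,456.81
Federal tax withheld: $2,456.81 × 0.1568 = $385.23
City income tax: $2,456.81 × 0.0105 = $25.80
Medicare: $3,019.68 × 0.0158 = $47.71
State unemployment insurance (employee share): $3,019.68 × 0.001 = $3.02
Paid family leave insurance: $3,019.68 × 0.01 = $30.20
Fitness reimbursement repayment: $205.48
Employee stock purchase plan: $3,019.68 × 0.0135 = $40.77
Total deductions = $296.23 + $266.64 + $385.23 + $25.80 + $47.71 + $3.02 + $30.20 + $205.48 + $40.77 = $1,301.08
Net pay = $3,019.68 − $1,301.08 = $1,718.60

$1,718.60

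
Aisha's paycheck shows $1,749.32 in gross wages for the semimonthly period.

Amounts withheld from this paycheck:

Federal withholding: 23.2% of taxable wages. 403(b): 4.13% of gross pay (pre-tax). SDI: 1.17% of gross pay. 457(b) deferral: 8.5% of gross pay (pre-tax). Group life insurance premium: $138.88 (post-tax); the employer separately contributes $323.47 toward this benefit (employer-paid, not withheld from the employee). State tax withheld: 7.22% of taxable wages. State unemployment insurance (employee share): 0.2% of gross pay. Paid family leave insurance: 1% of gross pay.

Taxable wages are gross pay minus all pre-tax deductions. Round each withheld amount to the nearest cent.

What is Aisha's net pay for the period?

$883.11

457(b) deferral: $1,749.32 × 0.085 = $148.69
403(b): $1,749.32 × 0.0413 = $72.25
Pre-tax total = $148.69 + $72.25 = $220.94
Taxable wages = $1,749.32 − $220.94 = $1,528.38
Federal withholding: $1,528.38 × 0.232 = $354.58
State tax withheld: $1,528.38 × 0.0722 = $110.35
State unemployment insurance (employee share): $1,749.32 × 0.002 = $3.50
SDI: $1,749.32 × 0.0117 = $20.47
Paid family leave insurance: $1,749.32 × 0.01 = $17.49
Group life insurance premium: $138.88
(Employer's $323.47 toward group life insurance premium is not withheld from the employee.)
Total deductions = $148.69 + $72.25 + $354.58 + $110.35 + $3.50 + $20.47 + $17.49 + $138.88 = $866.21
Net pay = $1,749.32 − $866.21 = $883.11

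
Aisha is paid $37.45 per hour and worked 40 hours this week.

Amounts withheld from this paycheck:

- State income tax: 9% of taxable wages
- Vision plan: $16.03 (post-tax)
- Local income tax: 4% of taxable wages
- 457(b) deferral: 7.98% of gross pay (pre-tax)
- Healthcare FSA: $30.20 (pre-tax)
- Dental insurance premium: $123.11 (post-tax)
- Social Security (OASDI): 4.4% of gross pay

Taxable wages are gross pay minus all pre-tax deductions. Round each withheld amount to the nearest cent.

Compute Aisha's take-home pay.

Gross pay: 40 × $37.45 = $1498.00
457(b) deferral: $1498.00 × 0.0798 = $119.54
Healthcare FSA: $30.20
Pre-tax total = $119.54 + $30.20 = $149.74
Taxable wages = $1498.00 − $149.74 = $1348.26
State income tax: $1348.26 × 0.09 = $121.34
Local income tax: $1348.26 × 0.04 = $53.93
Social Security (OASDI): $1498.00 × 0.044 = $65.91
Dental insurance premium: $123.11
Vision plan: $16.03
Total deductions = $119.54 + $30.20 + $121.34 + $53.93 + $65.91 + $123.11 + $16.03 = $530.06
Net pay = $1498.00 − $530.06 = $967.94

$967.94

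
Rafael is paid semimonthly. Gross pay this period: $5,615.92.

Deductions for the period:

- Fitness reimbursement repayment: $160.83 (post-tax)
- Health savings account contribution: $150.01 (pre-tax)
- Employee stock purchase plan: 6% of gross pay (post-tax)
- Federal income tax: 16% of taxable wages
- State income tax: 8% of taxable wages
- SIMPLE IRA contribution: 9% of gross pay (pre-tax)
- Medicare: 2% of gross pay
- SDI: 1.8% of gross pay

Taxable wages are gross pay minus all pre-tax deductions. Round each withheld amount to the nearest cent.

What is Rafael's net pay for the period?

SIMPLE IRA contribution: $5,615.92 × 0.09 = $505.43
Health savings account contribution: $150.01
Pre-tax total = $505.43 + $150.01 = $655.44
Taxable wages = $5,615.92 − $655.44 = $4,960.48
State income tax: $4,960.48 × 0.08 = $396.84
Federal income tax: $4,960.48 × 0.16 = $793.68
Medicare: $5,615.92 × 0.02 = $112.32
SDI: $5,615.92 × 0.018 = $101.09
Fitness reimbursement repayment: $160.83
Employee stock purchase plan: $5,615.92 × 0.06 = $336.96
Total deductions = $505.43 + $150.01 + $396.84 + $793.68 + $112.32 + $101.09 + $160.83 + $336.96 = $2,557.16
Net pay = $5,615.92 − $2,557.16 = $3,058.76

$3,058.76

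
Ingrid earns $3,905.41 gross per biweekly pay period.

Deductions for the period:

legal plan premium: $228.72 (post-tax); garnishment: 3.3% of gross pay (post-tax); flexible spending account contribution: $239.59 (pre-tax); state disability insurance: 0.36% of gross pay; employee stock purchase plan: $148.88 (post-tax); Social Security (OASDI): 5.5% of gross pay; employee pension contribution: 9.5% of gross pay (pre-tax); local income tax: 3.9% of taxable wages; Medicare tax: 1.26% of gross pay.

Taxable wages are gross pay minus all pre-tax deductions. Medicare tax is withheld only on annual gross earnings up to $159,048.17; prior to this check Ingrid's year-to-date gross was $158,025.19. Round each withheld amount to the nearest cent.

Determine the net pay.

Flexible spending account contribution: $239.59
Employee pension contribution: $3,905.41 × 0.095 = $371.01
Pre-tax total = $239.59 + $371.01 = $610.60
Taxable wages = $3,905.41 − $610.60 = $3,294.81
Local income tax: $3,294.81 × 0.039 = $128.50
Social Security (OASDI): $3,905.41 × 0.055 = $214.80
State disability insurance: $3,905.41 × 0.0036 = $14.06
Medicare tax: only $159,048.17 − $158,025.19 = $1,022.98 of this check is subject → $1,022.98 × 0.0126 = $12.89
Garnishment: $3,905.41 × 0.033 = $128.88
Employee stock purchase plan: $148.88
Legal plan premium: $228.72
Total deductions = $239.59 + $371.01 + $128.50 + $214.80 + $14.06 + $12.89 + $128.88 + $148.88 + $228.72 = $1,487.33
Net pay = $3,905.41 − $1,487.33 = $2,418.08

$2,418.08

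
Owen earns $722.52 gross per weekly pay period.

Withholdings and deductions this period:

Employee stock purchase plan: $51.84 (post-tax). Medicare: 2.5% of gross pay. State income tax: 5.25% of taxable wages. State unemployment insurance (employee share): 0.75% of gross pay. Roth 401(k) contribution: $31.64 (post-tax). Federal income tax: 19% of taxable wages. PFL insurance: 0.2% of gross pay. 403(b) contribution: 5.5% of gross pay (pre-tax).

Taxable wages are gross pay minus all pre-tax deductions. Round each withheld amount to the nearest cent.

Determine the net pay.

$408.79

403(b) contribution: $722.52 × 0.055 = $39.74
Taxable wages = $722.52 − $39.74 = $682.78
Federal income tax: $682.78 × 0.19 = $129.73
State income tax: $682.78 × 0.0525 = $35.85
State unemployment insurance (employee share): $722.52 × 0.0075 = $5.42
PFL insurance: $722.52 × 0.002 = $1.45
Medicare: $722.52 × 0.025 = $18.06
Employee stock purchase plan: $51.84
Roth 401(k) contribution: $31.64
Total deductions = $39.74 + $129.73 + $35.85 + $5.42 + $1.45 + $18.06 + $51.84 + $31.64 = $313.73
Net pay = $722.52 − $313.73 = $408.79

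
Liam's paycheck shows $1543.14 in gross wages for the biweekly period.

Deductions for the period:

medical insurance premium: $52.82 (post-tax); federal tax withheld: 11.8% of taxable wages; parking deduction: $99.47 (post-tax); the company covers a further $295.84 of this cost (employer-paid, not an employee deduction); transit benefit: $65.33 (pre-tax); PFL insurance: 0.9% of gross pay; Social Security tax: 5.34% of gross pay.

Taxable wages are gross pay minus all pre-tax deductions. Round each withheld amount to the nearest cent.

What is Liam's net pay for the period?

Transit benefit: $65.33
Taxable wages = $1543.14 − $65.33 = $1477.81
Federal tax withheld: $1477.81 × 0.118 = $174.38
Social Security tax: $1543.14 × 0.0534 = $82.40
PFL insurance: $1543.14 × 0.009 = $13.89
Parking deduction: $99.47
Medical insurance premium: $52.82
(Employer's $295.84 toward parking deduction is not withheld from the employee.)
Total deductions = $65.33 + $174.38 + $82.40 + $13.89 + $99.47 + $52.82 = $488.29
Net pay = $1543.14 − $488.29 = $1054.85

$1054.85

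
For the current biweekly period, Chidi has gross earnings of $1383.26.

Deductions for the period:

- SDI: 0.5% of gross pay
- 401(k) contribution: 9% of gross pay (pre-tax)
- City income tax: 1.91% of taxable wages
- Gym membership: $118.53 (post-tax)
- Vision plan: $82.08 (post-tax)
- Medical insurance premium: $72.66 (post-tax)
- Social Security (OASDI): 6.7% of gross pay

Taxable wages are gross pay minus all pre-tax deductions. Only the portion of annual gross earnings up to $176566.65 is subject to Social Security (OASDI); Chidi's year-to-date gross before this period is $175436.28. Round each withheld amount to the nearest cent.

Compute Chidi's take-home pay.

$878.81

401(k) contribution: $1383.26 × 0.09 = $124.49
Taxable wages = $1383.26 − $124.49 = $1258.77
City income tax: $1258.77 × 0.0191 = $24.04
SDI: $1383.26 × 0.005 = $6.92
Social Security (OASDI): only $176566.65 − $175436.28 = $1130.37 of this check is subject → $1130.37 × 0.067 = $75.73
Gym membership: $118.53
Vision plan: $82.08
Medical insurance premium: $72.66
Total deductions = $124.49 + $24.04 + $6.92 + $75.73 + $118.53 + $82.08 + $72.66 = $504.45
Net pay = $1383.26 − $504.45 = $878.81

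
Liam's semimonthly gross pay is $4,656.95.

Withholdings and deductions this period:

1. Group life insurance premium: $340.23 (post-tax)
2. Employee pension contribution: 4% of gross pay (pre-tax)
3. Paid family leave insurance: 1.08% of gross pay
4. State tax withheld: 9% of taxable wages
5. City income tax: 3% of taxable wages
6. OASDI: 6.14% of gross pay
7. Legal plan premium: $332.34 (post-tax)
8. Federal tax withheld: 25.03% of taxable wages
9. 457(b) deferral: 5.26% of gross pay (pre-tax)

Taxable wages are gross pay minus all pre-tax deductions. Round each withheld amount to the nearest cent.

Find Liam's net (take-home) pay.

$1,652.12

457(b) deferral: $4,656.95 × 0.0526 = $244.96
Employee pension contribution: $4,656.95 × 0.04 = $186.28
Pre-tax total = $244.96 + $186.28 = $431.24
Taxable wages = $4,656.95 − $431.24 = $4,225.71
City income tax: $4,225.71 × 0.03 = $126.77
Federal tax withheld: $4,225.71 × 0.2503 = $1,057.70
State tax withheld: $4,225.71 × 0.09 = $380.31
Paid family leave insurance: $4,656.95 × 0.0108 = $50.30
OASDI: $4,656.95 × 0.0614 = $285.94
Group life insurance premium: $340.23
Legal plan premium: $332.34
Total deductions = $244.96 + $186.28 + $126.77 + $1,057.70 + $380.31 + $50.30 + $285.94 + $340.23 + $332.34 = $3,004.83
Net pay = $4,656.95 − $3,004.83 = $1,652.12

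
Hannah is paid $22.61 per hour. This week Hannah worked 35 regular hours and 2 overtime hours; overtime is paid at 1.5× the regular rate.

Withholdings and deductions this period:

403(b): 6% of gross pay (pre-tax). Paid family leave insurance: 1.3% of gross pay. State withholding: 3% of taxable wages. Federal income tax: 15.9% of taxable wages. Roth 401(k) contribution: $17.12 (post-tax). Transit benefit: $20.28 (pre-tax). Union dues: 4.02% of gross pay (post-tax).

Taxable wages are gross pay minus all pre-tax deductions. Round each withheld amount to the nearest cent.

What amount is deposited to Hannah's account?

$575.71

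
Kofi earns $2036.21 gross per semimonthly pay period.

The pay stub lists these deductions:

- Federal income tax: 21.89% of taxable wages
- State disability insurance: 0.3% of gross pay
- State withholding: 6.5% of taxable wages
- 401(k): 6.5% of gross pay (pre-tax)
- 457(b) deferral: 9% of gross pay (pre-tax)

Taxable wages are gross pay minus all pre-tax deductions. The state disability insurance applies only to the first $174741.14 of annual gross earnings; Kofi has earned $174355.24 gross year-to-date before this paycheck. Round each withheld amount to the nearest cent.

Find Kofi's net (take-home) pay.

457(b) deferral: $2036.21 × 0.09 = $183.26
401(k): $2036.21 × 0.065 = $132.35
Pre-tax total = $183.26 + $132.35 = $315.61
Taxable wages = $2036.21 − $315.61 = $1720.60
State withholding: $1720.60 × 0.065 = $111.84
Federal income tax: $1720.60 × 0.2189 = $376.64
State disability insurance: only $174741.14 − $174355.24 = $385.90 of this check is subject → $385.90 × 0.003 = $1.16
Total deductions = $183.26 + $132.35 + $111.84 + $376.64 + $1.16 = $805.25
Net pay = $2036.21 − $805.25 = $1230.96

$1230.96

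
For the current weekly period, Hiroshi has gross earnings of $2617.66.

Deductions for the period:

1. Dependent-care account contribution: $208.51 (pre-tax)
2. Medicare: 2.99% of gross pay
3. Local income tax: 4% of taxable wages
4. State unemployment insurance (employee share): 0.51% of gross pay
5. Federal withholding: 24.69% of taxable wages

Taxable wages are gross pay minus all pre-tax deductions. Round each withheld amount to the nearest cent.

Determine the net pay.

Dependent-care account contribution: $208.51
Taxable wages = $2617.66 − $208.51 = $2409.15
Federal withholding: $2409.15 × 0.2469 = $594.82
Local income tax: $2409.15 × 0.04 = $96.37
State unemployment insurance (employee share): $2617.66 × 0.0051 = $13.35
Medicare: $2617.66 × 0.0299 = $78.27
Total deductions = $208.51 + $594.82 + $96.37 + $13.35 + $78.27 = $991.32
Net pay = $2617.66 − $991.32 = $1626.34

$1626.34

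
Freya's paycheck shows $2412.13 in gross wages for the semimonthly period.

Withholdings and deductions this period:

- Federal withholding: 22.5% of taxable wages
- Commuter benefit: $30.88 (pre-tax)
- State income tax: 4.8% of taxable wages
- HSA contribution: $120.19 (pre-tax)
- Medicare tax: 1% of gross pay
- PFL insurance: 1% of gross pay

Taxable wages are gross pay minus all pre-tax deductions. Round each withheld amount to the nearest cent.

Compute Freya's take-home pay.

Commuter benefit: $30.88
HSA contribution: $120.19
Pre-tax total = $30.88 + $120.19 = $151.07
Taxable wages = $2412.13 − $151.07 = $2261.06
State income tax: $2261.06 × 0.048 = $108.53
Federal withholding: $2261.06 × 0.225 = $508.74
Medicare tax: $2412.13 × 0.01 = $24.12
PFL insurance: $2412.13 × 0.01 = $24.12
Total deductions = $30.88 + $120.19 + $108.53 + $508.74 + $24.12 + $24.12 = $816.58
Net pay = $2412.13 − $816.58 = $1595.55

$1595.55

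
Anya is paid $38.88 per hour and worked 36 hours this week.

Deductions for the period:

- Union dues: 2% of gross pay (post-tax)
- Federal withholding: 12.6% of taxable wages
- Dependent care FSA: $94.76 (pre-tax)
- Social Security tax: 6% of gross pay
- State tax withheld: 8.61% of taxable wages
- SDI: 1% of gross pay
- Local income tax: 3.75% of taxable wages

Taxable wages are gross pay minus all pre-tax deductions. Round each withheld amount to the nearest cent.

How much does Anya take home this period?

$853.25

Gross pay: 36 × $38.88 = $1,399.68
Dependent care FSA: $94.76
Taxable wages = $1,399.68 − $94.76 = $1,304.92
Federal withholding: $1,304.92 × 0.126 = $164.42
State tax withheld: $1,304.92 × 0.0861 = $112.35
Local income tax: $1,304.92 × 0.0375 = $48.93
Social Security tax: $1,399.68 × 0.06 = $83.98
SDI: $1,399.68 × 0.01 = $14.00
Union dues: $1,399.68 × 0.02 = $27.99
Total deductions = $94.76 + $164.42 + $112.35 + $48.93 + $83.98 + $14.00 + $27.99 = $546.43
Net pay = $1,399.68 − $546.43 = $853.25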